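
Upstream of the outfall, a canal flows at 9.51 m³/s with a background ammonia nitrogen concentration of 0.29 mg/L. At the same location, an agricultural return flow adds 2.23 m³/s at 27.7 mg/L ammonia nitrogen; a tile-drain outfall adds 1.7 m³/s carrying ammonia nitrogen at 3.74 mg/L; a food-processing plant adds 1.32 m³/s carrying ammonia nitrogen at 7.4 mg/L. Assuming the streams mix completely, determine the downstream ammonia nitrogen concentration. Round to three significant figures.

Mixed concentration C = ΣQC/ΣQ = (9.510·0.2900 + 2.230·27.70 + 1.700·3.740 + 1.320·7.400) / 14.76 = 80.65/14.76 = 5.464 mg/L.

5.46 mg/L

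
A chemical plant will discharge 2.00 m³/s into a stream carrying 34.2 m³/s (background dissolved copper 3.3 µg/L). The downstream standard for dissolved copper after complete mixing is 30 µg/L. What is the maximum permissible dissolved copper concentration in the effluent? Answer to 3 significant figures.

487 µg/L

At the limit, (Qr·Cr + Qe·Cₑ)/(Qr + Qe) = 30:
Cₑ = (36.20·30 − 34.20·3.300) / 2.000 = 486.6 µg/L.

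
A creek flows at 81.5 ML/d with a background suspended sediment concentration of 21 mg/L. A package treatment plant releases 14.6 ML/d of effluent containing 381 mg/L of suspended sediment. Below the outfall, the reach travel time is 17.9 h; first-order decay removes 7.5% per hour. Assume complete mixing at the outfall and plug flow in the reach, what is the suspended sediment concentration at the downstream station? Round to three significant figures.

Flow-weighted average: C = (81.50·21.00 + 14.60·381.0) / 96.10 = 7274/96.10 = 75.69 mg/L.
7.5%/h lost → k = −ln(1 − 0.075) = 0.07796 h⁻¹.
Decay over the reach: 75.69·exp(−kt) = 75.69·0.2477 = 18.75 mg/L.

18.7 mg/L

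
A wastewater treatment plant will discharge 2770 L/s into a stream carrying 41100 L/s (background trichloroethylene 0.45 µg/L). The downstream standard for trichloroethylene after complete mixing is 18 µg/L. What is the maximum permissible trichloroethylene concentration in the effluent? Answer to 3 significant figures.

278 µg/L

At the limit, (Qr·Cr + Qe·Cₑ)/(Qr + Qe) = 18:
Cₑ = (43870·18 − 41100·0.4500) / 2770 = 278.4 µg/L.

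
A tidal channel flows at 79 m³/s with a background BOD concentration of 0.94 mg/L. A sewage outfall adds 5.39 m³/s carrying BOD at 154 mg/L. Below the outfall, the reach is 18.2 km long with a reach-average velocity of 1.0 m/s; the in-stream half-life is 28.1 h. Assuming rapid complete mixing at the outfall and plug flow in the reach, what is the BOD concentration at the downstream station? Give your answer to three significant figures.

Flow-weighted average: C = (79.00·0.9400 + 5.390·154.0) / 84.39 = 904.3/84.39 = 10.72 mg/L.
Travel time t = 18.2·1000 / 1.0 = 18200 s = 5.056 h.
Half-life 28.1 h → k = ln 2 / 28.1 = 0.02467 h⁻¹ = 0.5920 d⁻¹.
Applying C = C₀e^(−kt): 10.72 × 0.8828 = 9.460 mg/L.

9.46 mg/L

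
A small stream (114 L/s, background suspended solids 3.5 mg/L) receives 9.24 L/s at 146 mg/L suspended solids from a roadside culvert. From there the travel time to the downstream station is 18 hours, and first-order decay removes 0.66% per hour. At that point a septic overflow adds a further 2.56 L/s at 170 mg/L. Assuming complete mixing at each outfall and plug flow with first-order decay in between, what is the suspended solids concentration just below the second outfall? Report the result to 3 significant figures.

Flow-weighted average: C = (114.0·3.500 + 9.240·146.0) / 123.2 = 1748/123.2 = 14.18 mg/L; combined flow 123.2 L/s.
0.66%/h lost → k = −ln(1 − 0.0066) = 0.006622 h⁻¹.
Applying C = C₀e^(−kt): 14.18 × 0.8876 = 12.59 mg/L.
At the second outfall, C = (123.2·12.59 + 2.560·170.0) / (123.2 + 2.560) = 15.79 mg/L.

15.8 mg/L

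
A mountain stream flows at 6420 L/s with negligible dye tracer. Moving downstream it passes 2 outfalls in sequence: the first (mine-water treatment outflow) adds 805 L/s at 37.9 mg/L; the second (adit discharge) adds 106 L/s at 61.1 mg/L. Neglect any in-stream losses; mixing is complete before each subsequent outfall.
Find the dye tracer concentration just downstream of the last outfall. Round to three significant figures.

After outfall 1: Q = 6420 + 805.0 = 7225 L/s; C = (6420·0 + 805.0·37.90)/7225 = 4.223 mg/L.
After outfall 2: Q = 7225 + 106.0 = 7331 L/s; C = (7225·4.223 + 106.0·61.10)/7331 = 5.045 mg/L.

5.05 mg/L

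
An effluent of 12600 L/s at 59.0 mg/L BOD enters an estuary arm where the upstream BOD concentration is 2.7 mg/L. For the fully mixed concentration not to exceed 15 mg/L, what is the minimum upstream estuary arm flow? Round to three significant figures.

Set C_mix = 15: (Q·2.700 + 12600·59.00) / (Q + 12600) = 15
→ Q = 12600·(59.00 − 15)/(15 − 2.700) = 45070 L/s.

45100 L/s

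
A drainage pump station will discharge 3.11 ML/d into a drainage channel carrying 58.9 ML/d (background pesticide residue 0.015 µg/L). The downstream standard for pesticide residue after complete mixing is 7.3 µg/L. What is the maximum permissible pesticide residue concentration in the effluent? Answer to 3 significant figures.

At the limit, (Qr·Cr + Qe·Cₑ)/(Qr + Qe) = 7.3:
Cₑ = (62.01·7.3 − 58.90·0.01500) / 3.110 = 145.3 µg/L.

145 µg/L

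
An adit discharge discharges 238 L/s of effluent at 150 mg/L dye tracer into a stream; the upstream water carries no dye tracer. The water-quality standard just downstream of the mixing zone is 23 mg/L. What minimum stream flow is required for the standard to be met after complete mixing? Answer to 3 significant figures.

Set C_mix = 23: (Q·0 + 238.0·150.0) / (Q + 238.0) = 23
→ Q = 238.0·(150.0 − 23)/(23 − 0) = 1314 L/s.

1310 L/s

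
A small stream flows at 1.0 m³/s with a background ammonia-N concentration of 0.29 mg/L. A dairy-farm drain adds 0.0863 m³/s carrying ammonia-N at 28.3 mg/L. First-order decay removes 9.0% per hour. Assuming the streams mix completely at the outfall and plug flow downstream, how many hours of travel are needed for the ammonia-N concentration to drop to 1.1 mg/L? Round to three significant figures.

Flow-weighted average: C = (1.000·0.2900 + 0.08630·28.30) / 1.086 = 2.732/1.086 = 2.515 mg/L.
9.0%/h lost → k = −ln(1 − 0.09) = 0.09431 h⁻¹.
2.515·exp(−k·t) = 1.1 → t = ln(2.515/1.1)/k = 31570 s = 8.769 h.

8.77 h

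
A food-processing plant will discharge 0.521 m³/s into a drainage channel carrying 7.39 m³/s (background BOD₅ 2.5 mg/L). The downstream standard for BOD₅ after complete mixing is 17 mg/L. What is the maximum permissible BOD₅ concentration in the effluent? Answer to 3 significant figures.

At the limit, (Qr·Cr + Qe·Cₑ)/(Qr + Qe) = 17:
Cₑ = (7.911·17 − 7.390·2.500) / 0.5210 = 222.7 mg/L.

223 mg/L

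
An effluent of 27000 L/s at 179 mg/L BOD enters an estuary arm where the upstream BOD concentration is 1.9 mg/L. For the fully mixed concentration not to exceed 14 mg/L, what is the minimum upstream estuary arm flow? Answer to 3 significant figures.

Set C_mix = 14: (Q·1.900 + 27000·179.0) / (Q + 27000) = 14
→ Q = 27000·(179.0 − 14)/(14 − 1.900) = 368200 L/s.

368000 L/s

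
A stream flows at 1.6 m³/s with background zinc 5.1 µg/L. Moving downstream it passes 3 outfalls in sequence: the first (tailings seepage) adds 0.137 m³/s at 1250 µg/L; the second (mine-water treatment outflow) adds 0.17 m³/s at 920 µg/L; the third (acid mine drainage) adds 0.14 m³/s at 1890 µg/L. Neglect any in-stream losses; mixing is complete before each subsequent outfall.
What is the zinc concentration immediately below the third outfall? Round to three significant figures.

293 µg/L

Outfall 1: combined Q = 1.737 m³/s; C = (1.600·5.100 + 0.1370·1250)/1.737 = 103.3 µg/L.
Outfall 2: combined Q = 1.907 m³/s; C = (1.737·103.3 + 0.1700·920.0)/1.907 = 176.1 µg/L.
Outfall 3: combined Q = 2.047 m³/s; C = (1.907·176.1 + 0.1400·1890)/2.047 = 293.3 µg/L.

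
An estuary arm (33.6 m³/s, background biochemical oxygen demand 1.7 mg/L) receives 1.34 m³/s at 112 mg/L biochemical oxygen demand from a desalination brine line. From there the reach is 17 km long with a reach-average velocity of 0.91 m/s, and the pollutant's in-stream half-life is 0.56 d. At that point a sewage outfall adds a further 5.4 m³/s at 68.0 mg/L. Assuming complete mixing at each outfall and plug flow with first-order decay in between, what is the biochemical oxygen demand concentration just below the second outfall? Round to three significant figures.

13.0 mg/L

Conservation of mass: C = (33.60·1.700 + 1.340·112.0) / 34.94 = 207.2/34.94 = 5.930 mg/L; combined flow 34.94 m³/s.
Travel time t = 17·1000 / 0.91 = 18680 s = 5.189 h.
Half-life 0.56 d → k = ln 2 / 0.56 = 1.238 d⁻¹.
First-order decay: C = 5.930·exp(−k·t) = 5.930·0.7652 = 4.538 mg/L.
Second outfall: C = (34.94·4.538 + 5.400·68.00)/40.34 = 13.03 mg/L.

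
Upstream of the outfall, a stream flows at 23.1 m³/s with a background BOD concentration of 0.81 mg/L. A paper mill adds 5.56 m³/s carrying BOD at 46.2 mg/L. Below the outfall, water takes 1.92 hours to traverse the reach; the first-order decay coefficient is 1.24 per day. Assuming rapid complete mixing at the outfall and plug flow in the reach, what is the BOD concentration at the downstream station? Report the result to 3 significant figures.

8.71 mg/L

After mixing, C = (23.10·0.8100 + 5.560·46.20) / 28.66 = 275.6/28.66 = 9.616 mg/L.
Applying C = C₀e^(−kt): 9.616 × 0.9056 = 8.708 mg/L.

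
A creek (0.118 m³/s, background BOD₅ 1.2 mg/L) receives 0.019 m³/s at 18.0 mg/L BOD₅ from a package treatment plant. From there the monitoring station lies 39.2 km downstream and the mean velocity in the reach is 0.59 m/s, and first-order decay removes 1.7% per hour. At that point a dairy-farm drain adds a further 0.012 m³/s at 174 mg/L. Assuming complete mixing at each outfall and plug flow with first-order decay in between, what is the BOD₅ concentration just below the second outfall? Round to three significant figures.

16.4 mg/L

Flow-weighted average: C = (0.1180·1.200 + 0.01900·18.00) / 0.1370 = 0.4836/0.1370 = 3.530 mg/L; combined flow 0.1370 m³/s.
Travel time t = 39.2·1000 / 0.59 = 66440 s = 18.46 h.
1.7%/h lost → k = −ln(1 − 0.017) = 0.01715 h⁻¹.
After decay, C = 3.530 × e^(−kt) = 3.530 × 0.7287 = 2.572 mg/L.
At the second outfall, C = (0.1370·2.572 + 0.01200·174.0) / (0.1370 + 0.01200) = 16.38 mg/L.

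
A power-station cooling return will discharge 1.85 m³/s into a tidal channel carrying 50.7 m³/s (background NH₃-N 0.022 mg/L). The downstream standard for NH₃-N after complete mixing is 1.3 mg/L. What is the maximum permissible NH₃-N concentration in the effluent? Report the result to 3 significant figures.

At the limit, (Qr·Cr + Qe·Cₑ)/(Qr + Qe) = 1.3:
Cₑ = (52.55·1.3 − 50.70·0.02200) / 1.850 = 36.32 mg/L.

36.3 mg/L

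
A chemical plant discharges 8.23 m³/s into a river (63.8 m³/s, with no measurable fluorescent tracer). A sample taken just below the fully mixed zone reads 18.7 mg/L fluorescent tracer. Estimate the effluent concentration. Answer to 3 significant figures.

164 mg/L

Mass balance: 63.80·0 + 8.230·Cₑ = 72.03·18.70
→ Cₑ = (72.03·18.70 − 63.80·0) / 8.230 = 163.7 mg/L.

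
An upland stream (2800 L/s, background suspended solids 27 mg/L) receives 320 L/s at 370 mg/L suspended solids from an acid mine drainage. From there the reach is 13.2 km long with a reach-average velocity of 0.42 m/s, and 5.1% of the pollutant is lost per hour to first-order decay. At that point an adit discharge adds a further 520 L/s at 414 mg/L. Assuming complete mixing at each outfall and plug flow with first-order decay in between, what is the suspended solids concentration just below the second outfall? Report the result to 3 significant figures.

92.9 mg/L

Mass balance: C = (2800·27.00 + 320.0·370.0) / 3120 = 194000/3120 = 62.18 mg/L; combined flow 3120 L/s.
Travel time t = 13.2·1000 / 0.42 = 31430 s = 8.730 h.
5.1%/h lost → k = −ln(1 − 0.051) = 0.05235 h⁻¹.
Applying C = C₀e^(−kt): 62.18 × 0.6332 = 39.37 mg/L.
At the second outfall, C = (3120·39.37 + 520.0·414.0) / (3120 + 520.0) = 92.89 mg/L.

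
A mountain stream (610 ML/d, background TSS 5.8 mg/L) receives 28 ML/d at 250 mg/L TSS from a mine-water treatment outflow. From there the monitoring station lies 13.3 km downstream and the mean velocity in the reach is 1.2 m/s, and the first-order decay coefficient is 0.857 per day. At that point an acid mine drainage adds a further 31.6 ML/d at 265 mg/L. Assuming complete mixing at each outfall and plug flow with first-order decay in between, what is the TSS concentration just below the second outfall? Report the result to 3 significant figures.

Mixed concentration C = ΣQC/ΣQ = (610.0·5.800 + 28.00·250.0) / 638.0 = 10540/638.0 = 16.52 mg/L; combined flow 638.0 ML/d.
Travel time t = 13.3·1000 / 1.2 = 11080 s = 3.079 h.
Decay over the reach: 16.52·exp(−kt) = 16.52·0.8959 = 14.80 mg/L.
At the second outfall, C = (638.0·14.80 + 31.60·265.0) / (638.0 + 31.60) = 26.61 mg/L.

26.6 mg/L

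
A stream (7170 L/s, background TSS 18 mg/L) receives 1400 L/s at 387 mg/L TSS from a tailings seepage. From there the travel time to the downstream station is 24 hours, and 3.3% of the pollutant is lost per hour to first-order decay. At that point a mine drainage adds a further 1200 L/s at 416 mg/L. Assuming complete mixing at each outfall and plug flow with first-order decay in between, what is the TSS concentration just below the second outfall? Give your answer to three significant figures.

81.8 mg/L

Flow-weighted average: C = (7170·18.00 + 1400·387.0) / 8570 = 670900/8570 = 78.28 mg/L; combined flow 8570 L/s.
3.3%/h lost → k = −ln(1 − 0.033) = 0.03356 h⁻¹.
Decay over the reach: 78.28·exp(−kt) = 78.28·0.4469 = 34.99 mg/L.
At the second outfall, C = (8570·34.99 + 1200·416.0) / (8570 + 1200) = 81.78 mg/L.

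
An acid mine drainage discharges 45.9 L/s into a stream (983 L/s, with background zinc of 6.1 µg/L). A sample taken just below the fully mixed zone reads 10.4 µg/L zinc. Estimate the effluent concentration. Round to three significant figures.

Mass balance: 983.0·6.100 + 45.90·Cₑ = 1029·10.40
→ Cₑ = (1029·10.40 − 983.0·6.100) / 45.90 = 102.5 µg/L.

102 µg/L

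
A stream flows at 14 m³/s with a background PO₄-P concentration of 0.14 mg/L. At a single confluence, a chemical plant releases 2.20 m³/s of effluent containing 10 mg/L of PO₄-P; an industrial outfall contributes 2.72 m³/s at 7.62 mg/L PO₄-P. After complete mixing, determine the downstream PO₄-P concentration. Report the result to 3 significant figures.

2.36 mg/L

After mixing, C = (14.00·0.1400 + 2.200·10.00 + 2.720·7.620) / 18.92 = 44.69/18.92 = 2.362 mg/L.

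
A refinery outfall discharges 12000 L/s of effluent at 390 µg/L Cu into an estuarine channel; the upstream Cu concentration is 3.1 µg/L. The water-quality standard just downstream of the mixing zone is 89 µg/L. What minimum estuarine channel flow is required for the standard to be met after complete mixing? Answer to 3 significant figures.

Set C_mix = 89: (Q·3.100 + 12000·390.0) / (Q + 12000) = 89
→ Q = 12000·(390.0 − 89)/(89 − 3.100) = 42050 L/s.

42000 L/s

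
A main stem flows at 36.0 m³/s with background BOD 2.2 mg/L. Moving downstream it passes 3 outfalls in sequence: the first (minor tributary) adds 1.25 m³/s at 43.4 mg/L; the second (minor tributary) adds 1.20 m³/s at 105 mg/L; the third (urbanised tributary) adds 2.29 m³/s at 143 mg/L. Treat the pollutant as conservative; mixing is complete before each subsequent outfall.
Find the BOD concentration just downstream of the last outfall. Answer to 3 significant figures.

14.4 mg/L

Outfall 1: combined Q = 37.25 m³/s; C = (36.00·2.200 + 1.250·43.40)/37.25 = 3.583 mg/L.
Outfall 2: combined Q = 38.45 m³/s; C = (37.25·3.583 + 1.200·105.0)/38.45 = 6.748 mg/L.
Outfall 3: combined Q = 40.74 m³/s; C = (38.45·6.748 + 2.290·143.0)/40.74 = 14.41 mg/L.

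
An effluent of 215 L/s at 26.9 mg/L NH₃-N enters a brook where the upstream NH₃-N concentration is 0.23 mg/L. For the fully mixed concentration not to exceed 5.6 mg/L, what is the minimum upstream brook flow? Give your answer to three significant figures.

Set C_mix = 5.6: (Q·0.2300 + 215.0·26.90) / (Q + 215.0) = 5.6
→ Q = 215.0·(26.90 − 5.6)/(5.6 − 0.2300) = 852.8 L/s.

853 L/s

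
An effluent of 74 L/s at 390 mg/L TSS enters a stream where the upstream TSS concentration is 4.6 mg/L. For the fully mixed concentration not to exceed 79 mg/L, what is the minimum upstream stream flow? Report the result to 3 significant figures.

309 L/s

Set C_mix = 79: (Q·4.600 + 74.00·390.0) / (Q + 74.00) = 79
→ Q = 74.00·(390.0 − 79)/(79 − 4.600) = 309.3 L/s.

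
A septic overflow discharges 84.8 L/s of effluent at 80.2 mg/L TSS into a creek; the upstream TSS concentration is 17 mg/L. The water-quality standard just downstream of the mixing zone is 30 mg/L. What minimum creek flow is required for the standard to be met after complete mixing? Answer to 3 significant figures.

327 L/s

Set C_mix = 30: (Q·17.00 + 84.80·80.20) / (Q + 84.80) = 30
→ Q = 84.80·(80.20 − 30)/(30 − 17.00) = 327.5 L/s.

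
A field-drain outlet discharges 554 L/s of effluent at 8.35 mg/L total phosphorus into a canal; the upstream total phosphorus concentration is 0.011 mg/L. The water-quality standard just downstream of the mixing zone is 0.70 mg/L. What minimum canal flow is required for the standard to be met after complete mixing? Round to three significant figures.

6150 L/s

Set C_mix = 0.70: (Q·0.01100 + 554.0·8.350) / (Q + 554.0) = 0.70
→ Q = 554.0·(8.350 − 0.70)/(0.70 − 0.01100) = 6151 L/s.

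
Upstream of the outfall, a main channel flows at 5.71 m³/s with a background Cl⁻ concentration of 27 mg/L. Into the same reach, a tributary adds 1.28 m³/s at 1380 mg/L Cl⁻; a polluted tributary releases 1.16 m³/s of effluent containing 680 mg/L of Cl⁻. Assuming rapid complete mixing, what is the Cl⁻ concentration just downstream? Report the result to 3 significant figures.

Flow-weighted average: C = (5.710·27.00 + 1.280·1380 + 1.160·680.0) / 8.150 = 2709/8.150 = 332.4 mg/L.

332 mg/L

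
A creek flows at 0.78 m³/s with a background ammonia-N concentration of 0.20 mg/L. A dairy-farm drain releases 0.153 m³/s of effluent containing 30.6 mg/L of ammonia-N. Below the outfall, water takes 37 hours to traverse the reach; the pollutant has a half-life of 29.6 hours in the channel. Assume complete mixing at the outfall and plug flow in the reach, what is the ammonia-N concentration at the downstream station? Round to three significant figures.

2.18 mg/L

Flow-weighted average: C = (0.7800·0.2000 + 0.1530·30.60) / 0.9330 = 4.838/0.9330 = 5.185 mg/L.
Half-life 29.6 h → k = ln 2 / 29.6 = 0.02342 h⁻¹ = 0.5620 d⁻¹.
Decay over the reach: 5.185·exp(−kt) = 5.185·0.4204 = 2.180 mg/L.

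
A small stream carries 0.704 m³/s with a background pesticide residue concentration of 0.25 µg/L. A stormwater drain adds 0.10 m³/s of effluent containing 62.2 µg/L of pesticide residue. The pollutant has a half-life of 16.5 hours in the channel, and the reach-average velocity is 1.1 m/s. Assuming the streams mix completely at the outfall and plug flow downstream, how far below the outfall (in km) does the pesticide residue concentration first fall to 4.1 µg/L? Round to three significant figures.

62.5 km

Mixed concentration C = ΣQC/ΣQ = (0.7040·0.2500 + 0.1000·62.20) / 0.8040 = 6.396/0.8040 = 7.955 µg/L.
Half-life 16.5 h → k = ln 2 / 16.5 = 0.04201 h⁻¹ = 1.008 d⁻¹.
Set 7.955·exp(−k·t) = 4.1 → t = ln(7.955/4.1)/k = 56800 s = 15.78 h.
Distance = v·t = 1.1·56800 = 62480 m = 62.48 km.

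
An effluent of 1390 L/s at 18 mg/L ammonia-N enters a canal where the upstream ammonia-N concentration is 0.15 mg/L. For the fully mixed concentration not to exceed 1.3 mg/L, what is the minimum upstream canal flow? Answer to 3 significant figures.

20200 L/s

Set C_mix = 1.3: (Q·0.1500 + 1390·18.00) / (Q + 1390) = 1.3
→ Q = 1390·(18.00 − 1.3)/(1.3 − 0.1500) = 20190 L/s.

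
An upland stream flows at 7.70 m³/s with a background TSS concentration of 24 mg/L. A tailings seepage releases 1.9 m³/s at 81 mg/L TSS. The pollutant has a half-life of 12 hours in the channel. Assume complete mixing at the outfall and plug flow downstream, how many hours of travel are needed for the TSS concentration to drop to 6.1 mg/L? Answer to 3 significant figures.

30.4 h

Mass balance: C = (7.700·24.00 + 1.900·81.00) / 9.600 = 338.7/9.600 = 35.28 mg/L.
Half-life 12 h → k = ln 2 / 12 = 0.05776 h⁻¹ = 1.386 d⁻¹.
35.28·exp(−k·t) = 6.1 → t = ln(35.28/6.1)/k = 109400 s = 30.38 h.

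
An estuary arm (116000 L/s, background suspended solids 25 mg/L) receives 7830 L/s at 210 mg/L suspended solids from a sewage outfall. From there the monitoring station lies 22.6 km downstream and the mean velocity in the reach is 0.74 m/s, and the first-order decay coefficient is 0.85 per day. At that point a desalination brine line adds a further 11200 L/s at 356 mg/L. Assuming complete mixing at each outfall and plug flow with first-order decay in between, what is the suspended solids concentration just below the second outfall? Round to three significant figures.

54.4 mg/L

Conservation of mass: C = (116000·25.00 + 7830·210.0) / 123800 = 4544000/123800 = 36.70 mg/L; combined flow 123800 L/s.
Travel time t = 22.6·1000 / 0.74 = 30540 s = 8.483 h.
After decay, C = 36.70 × e^(−kt) = 36.70 × 0.7405 = 27.17 mg/L.
At the second outfall, C = (123800·27.17 + 11200·356.0) / (123800 + 11200) = 54.45 mg/L.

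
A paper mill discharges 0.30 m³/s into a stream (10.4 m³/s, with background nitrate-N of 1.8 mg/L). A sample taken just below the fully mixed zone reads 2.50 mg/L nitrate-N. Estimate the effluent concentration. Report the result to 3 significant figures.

26.8 mg/L

Mass balance: 10.40·1.800 + 0.3000·Cₑ = 10.70·2.500
→ Cₑ = (10.70·2.500 − 10.40·1.800) / 0.3000 = 26.77 mg/L.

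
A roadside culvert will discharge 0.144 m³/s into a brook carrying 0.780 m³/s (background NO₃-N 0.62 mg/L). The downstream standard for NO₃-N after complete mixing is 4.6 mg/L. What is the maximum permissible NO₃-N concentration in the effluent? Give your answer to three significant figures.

26.2 mg/L

At the limit, (Qr·Cr + Qe·Cₑ)/(Qr + Qe) = 4.6:
Cₑ = (0.9240·4.6 − 0.7800·0.6200) / 0.1440 = 26.16 mg/L.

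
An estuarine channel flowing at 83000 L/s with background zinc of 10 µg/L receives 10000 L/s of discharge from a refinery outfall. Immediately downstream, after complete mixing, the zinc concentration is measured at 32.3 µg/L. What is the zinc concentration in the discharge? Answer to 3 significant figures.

Mass balance: 83000·10.00 + 10000·Cₑ = 93000·32.30
→ Cₑ = (93000·32.30 − 83000·10.00) / 10000 = 217.4 µg/L.

217 µg/L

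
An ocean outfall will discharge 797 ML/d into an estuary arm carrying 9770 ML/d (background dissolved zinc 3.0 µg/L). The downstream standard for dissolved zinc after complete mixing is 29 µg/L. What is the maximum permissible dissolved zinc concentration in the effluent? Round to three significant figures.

348 µg/L

At the limit, (Qr·Cr + Qe·Cₑ)/(Qr + Qe) = 29:
Cₑ = (10570·29 − 9770·3.000) / 797.0 = 347.7 µg/L.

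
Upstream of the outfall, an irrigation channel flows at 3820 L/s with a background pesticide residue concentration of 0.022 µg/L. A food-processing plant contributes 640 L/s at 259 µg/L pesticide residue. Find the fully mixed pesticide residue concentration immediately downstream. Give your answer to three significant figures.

37.2 µg/L

Flow-weighted average: C = (3820·0.02200 + 640.0·259.0) / 4460 = 165800/4460 = 37.18 µg/L.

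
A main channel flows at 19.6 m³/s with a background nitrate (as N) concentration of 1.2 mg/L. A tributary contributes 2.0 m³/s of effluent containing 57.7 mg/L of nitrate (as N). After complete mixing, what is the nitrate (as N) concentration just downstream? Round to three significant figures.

6.43 mg/L

Mixed concentration C = ΣQC/ΣQ = (19.60·1.200 + 2.000·57.70) / 21.60 = 138.9/21.60 = 6.431 mg/L.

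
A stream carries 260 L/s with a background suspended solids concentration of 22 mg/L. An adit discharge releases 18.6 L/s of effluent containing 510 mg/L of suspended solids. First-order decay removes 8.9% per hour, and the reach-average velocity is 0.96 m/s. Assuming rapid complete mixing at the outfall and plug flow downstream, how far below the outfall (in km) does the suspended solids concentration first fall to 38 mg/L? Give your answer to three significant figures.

Flow-weighted average: C = (260.0·22.00 + 18.60·510.0) / 278.6 = 15210/278.6 = 54.58 mg/L.
8.9%/h lost → k = −ln(1 − 0.089) = 0.09321 h⁻¹.
Set 54.58·exp(−k·t) = 38 → t = ln(54.58/38)/k = 13980 s = 3.884 h.
Distance = v·t = 0.96·13980 = 13420 m = 13.42 km.

13.4 km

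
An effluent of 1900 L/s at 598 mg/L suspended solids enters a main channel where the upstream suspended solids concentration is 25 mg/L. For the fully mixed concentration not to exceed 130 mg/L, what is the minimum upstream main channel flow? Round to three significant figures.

Set C_mix = 130: (Q·25.00 + 1900·598.0) / (Q + 1900) = 130
→ Q = 1900·(598.0 − 130)/(130 − 25.00) = 8469 L/s.

8470 L/s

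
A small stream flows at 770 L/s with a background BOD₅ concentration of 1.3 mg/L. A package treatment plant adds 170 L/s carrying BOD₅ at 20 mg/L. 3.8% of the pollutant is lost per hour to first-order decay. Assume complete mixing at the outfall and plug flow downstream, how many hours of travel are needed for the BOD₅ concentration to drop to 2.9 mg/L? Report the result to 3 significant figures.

After mixing, C = (770.0·1.300 + 170.0·20.00) / 940.0 = 4401/940.0 = 4.682 mg/L.
3.8%/h lost → k = −ln(1 − 0.038) = 0.03874 h⁻¹.
4.682·exp(−k·t) = 2.9 → t = ln(4.682/2.9)/k = 44510 s = 12.36 h.

12.4 h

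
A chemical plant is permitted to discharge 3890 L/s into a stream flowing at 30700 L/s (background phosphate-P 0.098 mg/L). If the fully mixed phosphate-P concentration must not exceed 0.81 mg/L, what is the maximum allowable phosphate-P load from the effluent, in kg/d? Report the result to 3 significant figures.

2160 kg/d

Mass balance at the limit: 30700·0.09800 + 3890·Cₑ = 34590·0.81 → Cₑ = 6.429 mg/L.
3890 L/s = 3.890 m³/s. Load = 3.890 m³/s × 6.429 g/m³ × 86 400 s/d = 2161 kg/d.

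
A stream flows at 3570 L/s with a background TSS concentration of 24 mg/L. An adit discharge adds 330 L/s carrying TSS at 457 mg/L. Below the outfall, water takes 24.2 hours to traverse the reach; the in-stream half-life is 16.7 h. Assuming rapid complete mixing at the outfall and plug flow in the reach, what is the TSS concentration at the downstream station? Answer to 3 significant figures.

After mixing, C = (3570·24.00 + 330.0·457.0) / 3900 = 236500/3900 = 60.64 mg/L.
Half-life 16.7 h → k = ln 2 / 16.7 = 0.04151 h⁻¹ = 0.9961 d⁻¹.
Decay over the reach: 60.64·exp(−kt) = 60.64·0.3662 = 22.21 mg/L.

22.2 mg/L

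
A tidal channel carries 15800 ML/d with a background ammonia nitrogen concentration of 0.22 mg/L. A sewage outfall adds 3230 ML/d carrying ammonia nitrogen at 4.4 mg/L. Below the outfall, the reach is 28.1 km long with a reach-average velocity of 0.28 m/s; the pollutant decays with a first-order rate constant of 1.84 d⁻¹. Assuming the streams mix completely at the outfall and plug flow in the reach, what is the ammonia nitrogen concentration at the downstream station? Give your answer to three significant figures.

After mixing, C = (15800·0.2200 + 3230·4.400) / 19030 = 17690/19030 = 0.9295 mg/L.
Travel time t = 28.1·1000 / 0.28 = 100400 s = 27.88 h.
First-order decay: C = 0.9295·exp(−k·t) = 0.9295·0.1180 = 0.1097 mg/L.

0.110 mg/L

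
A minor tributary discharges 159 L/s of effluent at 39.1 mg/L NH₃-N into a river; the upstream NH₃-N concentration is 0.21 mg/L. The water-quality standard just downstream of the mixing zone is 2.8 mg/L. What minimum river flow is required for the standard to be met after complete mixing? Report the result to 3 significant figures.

Set C_mix = 2.8: (Q·0.2100 + 159.0·39.10) / (Q + 159.0) = 2.8
→ Q = 159.0·(39.10 − 2.8)/(2.8 − 0.2100) = 2228 L/s.

2230 L/s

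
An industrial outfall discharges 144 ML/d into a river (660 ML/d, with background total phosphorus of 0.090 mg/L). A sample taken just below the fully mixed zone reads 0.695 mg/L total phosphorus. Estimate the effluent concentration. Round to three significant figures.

3.47 mg/L

Mass balance: 660.0·0.09000 + 144.0·Cₑ = 804.0·0.6950
→ Cₑ = (804.0·0.6950 − 660.0·0.09000) / 144.0 = 3.468 mg/L.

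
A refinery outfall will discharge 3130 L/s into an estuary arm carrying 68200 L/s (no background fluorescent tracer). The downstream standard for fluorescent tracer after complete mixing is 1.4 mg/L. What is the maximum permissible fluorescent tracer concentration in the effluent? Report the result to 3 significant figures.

At the limit, (Qr·Cr + Qe·Cₑ)/(Qr + Qe) = 1.4:
Cₑ = (71330·1.4 − 68200·0) / 3130 = 31.90 mg/L.

31.9 mg/L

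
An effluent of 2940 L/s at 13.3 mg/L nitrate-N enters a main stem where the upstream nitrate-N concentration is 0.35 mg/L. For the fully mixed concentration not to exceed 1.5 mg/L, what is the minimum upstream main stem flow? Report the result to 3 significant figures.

Set C_mix = 1.5: (Q·0.3500 + 2940·13.30) / (Q + 2940) = 1.5
→ Q = 2940·(13.30 − 1.5)/(1.5 − 0.3500) = 30170 L/s.

30200 L/s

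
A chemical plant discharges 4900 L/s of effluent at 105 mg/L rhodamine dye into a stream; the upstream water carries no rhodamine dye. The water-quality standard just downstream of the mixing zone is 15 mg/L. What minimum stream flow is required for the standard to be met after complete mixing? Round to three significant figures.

29400 L/s

Set C_mix = 15: (Q·0 + 4900·105.0) / (Q + 4900) = 15
→ Q = 4900·(105.0 − 15)/(15 − 0) = 29400 L/s.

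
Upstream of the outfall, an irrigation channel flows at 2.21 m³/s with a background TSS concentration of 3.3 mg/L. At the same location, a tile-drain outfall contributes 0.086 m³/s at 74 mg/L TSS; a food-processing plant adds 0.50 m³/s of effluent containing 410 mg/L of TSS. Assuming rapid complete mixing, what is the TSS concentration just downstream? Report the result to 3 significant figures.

Conservation of mass: C = (2.210·3.300 + 0.08600·74.00 + 0.5000·410.0) / 2.796 = 218.7/2.796 = 78.20 mg/L.

78.2 mg/L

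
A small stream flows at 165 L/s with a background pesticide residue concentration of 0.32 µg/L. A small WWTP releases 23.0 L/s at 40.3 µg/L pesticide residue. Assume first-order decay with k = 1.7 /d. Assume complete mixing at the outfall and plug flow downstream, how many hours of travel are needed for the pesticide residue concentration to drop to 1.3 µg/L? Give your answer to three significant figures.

19.6 h

Mixed concentration C = ΣQC/ΣQ = (165.0·0.3200 + 23.00·40.30) / 188.0 = 979.7/188.0 = 5.211 µg/L.
5.211·exp(−k·t) = 1.3 → t = ln(5.211/1.3)/k = 70570 s = 19.60 h.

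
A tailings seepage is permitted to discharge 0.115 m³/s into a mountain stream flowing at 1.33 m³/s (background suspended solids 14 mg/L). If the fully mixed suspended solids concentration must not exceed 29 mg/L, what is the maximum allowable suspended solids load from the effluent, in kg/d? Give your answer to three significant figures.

2010 kg/d

Mass balance at the limit: 1.330·14.00 + 0.1150·Cₑ = 1.445·29 → Cₑ = 202.5 mg/L.
Load = 0.1150 m³/s × 202.5 g/m³ × 86 400 s/d = 2012 kg/d.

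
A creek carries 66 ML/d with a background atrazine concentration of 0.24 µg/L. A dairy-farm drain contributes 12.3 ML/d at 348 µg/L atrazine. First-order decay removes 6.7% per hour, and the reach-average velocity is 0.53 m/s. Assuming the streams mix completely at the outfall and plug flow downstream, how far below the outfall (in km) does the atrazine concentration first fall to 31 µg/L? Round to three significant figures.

15.7 km

Mass balance: C = (66.00·0.2400 + 12.30·348.0) / 78.30 = 4296/78.30 = 54.87 µg/L.
6.7%/h lost → k = −ln(1 − 0.067) = 0.06935 h⁻¹.
Set 54.87·exp(−k·t) = 31 → t = ln(54.87/31)/k = 29640 s = 8.233 h.
Distance = v·t = 0.53·29640 = 15710 m = 15.71 km.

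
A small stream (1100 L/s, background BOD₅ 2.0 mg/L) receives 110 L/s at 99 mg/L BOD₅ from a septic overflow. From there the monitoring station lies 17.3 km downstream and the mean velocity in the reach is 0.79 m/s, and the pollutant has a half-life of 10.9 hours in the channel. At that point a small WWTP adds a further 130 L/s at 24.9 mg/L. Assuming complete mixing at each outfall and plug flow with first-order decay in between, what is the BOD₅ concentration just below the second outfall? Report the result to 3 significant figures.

9.05 mg/L

Conservation of mass: C = (1100·2.000 + 110.0·99.00) / 1210 = 13090/1210 = 10.82 mg/L; combined flow 1210 L/s.
Travel time t = 17.3·1000 / 0.79 = 21900 s = 6.083 h.
Half-life 10.9 h → k = ln 2 / 10.9 = 0.06359 h⁻¹ = 1.526 d⁻¹.
First-order decay: C = 10.82·exp(−k·t) = 10.82·0.6792 = 7.348 mg/L.
Second outfall: C = (1210·7.348 + 130.0·24.90)/1340 = 9.051 mg/L.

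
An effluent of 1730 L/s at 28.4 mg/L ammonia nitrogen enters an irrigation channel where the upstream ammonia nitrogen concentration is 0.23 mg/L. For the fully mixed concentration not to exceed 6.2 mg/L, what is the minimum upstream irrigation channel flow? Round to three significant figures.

6430 L/s

Set C_mix = 6.2: (Q·0.2300 + 1730·28.40) / (Q + 1730) = 6.2
→ Q = 1730·(28.40 − 6.2)/(6.2 − 0.2300) = 6433 L/s.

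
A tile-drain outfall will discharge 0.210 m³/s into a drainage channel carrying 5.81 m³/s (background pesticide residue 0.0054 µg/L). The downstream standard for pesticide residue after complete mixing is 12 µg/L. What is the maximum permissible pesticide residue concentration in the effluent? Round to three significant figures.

344 µg/L

At the limit, (Qr·Cr + Qe·Cₑ)/(Qr + Qe) = 12:
Cₑ = (6.020·12 − 5.810·0.005400) / 0.2100 = 343.9 µg/L.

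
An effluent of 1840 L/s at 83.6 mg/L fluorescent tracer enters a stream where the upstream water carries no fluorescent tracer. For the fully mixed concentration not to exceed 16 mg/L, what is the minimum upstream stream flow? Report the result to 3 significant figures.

Set C_mix = 16: (Q·0 + 1840·83.60) / (Q + 1840) = 16
→ Q = 1840·(83.60 − 16)/(16 − 0) = 7774 L/s.

7770 L/s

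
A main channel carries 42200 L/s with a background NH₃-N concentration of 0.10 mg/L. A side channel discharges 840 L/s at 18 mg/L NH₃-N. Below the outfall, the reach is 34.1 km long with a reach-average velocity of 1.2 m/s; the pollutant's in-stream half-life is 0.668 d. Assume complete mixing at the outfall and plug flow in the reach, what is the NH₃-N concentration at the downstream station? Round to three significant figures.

0.319 mg/L

Mass balance: C = (42200·0.1000 + 840.0·18.00) / 43040 = 19340/43040 = 0.4493 mg/L.
Travel time t = 34.1·1000 / 1.2 = 28420 s = 7.894 h.
Half-life 0.668 d → k = ln 2 / 0.668 = 1.038 d⁻¹.
After decay, C = 0.4493 × e^(−kt) = 0.4493 × 0.7109 = 0.3194 mg/L.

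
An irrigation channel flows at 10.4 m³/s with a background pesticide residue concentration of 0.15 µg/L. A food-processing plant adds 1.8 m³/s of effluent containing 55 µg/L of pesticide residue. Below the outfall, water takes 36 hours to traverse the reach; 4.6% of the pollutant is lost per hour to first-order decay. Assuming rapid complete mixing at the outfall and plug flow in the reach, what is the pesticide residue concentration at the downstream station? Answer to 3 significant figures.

1.51 µg/L

After mixing, C = (10.40·0.1500 + 1.800·55.00) / 12.20 = 100.6/12.20 = 8.243 µg/L.
4.6%/h lost → k = −ln(1 − 0.046) = 0.04709 h⁻¹.
First-order decay: C = 8.243·exp(−k·t) = 8.243·0.1835 = 1.513 µg/L.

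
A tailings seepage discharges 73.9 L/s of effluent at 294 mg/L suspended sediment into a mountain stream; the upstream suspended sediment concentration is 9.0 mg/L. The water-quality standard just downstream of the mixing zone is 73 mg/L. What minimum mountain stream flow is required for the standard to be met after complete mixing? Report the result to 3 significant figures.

Set C_mix = 73: (Q·9.000 + 73.90·294.0) / (Q + 73.90) = 73
→ Q = 73.90·(294.0 − 73)/(73 − 9.000) = 255.2 L/s.

255 L/s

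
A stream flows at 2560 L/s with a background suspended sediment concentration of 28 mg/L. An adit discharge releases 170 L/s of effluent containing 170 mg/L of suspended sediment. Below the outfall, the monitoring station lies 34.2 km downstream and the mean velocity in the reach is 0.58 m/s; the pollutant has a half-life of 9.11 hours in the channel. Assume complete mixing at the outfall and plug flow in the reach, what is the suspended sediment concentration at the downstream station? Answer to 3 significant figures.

10.6 mg/L

Conservation of mass: C = (2560·28.00 + 170.0·170.0) / 2730 = 100600/2730 = 36.84 mg/L.
Travel time t = 34.2·1000 / 0.58 = 58970 s = 16.38 h.
Half-life 9.11 h → k = ln 2 / 9.11 = 0.07609 h⁻¹ = 1.826 d⁻¹.
Applying C = C₀e^(−kt): 36.84 × 0.2876 = 10.60 mg/L.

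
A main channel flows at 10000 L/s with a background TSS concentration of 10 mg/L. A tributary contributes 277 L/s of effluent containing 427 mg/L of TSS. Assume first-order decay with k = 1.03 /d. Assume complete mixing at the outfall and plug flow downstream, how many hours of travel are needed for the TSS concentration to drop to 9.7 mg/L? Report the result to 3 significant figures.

18.3 h

Conservation of mass: C = (10000·10.00 + 277.0·427.0) / 10280 = 218300/10280 = 21.24 mg/L.
21.24·exp(−k·t) = 9.7 → t = ln(21.24/9.7)/k = 65740 s = 18.26 h.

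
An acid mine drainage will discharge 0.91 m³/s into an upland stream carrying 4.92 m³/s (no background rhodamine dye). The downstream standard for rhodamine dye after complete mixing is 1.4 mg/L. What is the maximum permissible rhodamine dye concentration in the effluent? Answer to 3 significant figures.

At the limit, (Qr·Cr + Qe·Cₑ)/(Qr + Qe) = 1.4:
Cₑ = (5.830·1.4 − 4.920·0) / 0.9100 = 8.969 mg/L.

8.97 mg/L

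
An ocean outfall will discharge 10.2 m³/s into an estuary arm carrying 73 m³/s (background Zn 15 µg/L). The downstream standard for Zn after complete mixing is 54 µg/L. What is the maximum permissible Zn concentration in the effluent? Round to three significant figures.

333 µg/L

At the limit, (Qr·Cr + Qe·Cₑ)/(Qr + Qe) = 54:
Cₑ = (83.20·54 − 73.00·15.00) / 10.20 = 333.1 µg/L.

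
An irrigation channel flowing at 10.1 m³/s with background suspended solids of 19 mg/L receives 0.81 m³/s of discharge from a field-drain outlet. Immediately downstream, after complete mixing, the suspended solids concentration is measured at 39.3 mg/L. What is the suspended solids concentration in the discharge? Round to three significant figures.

292 mg/L

Mass balance: 10.10·19.00 + 0.8100·Cₑ = 10.91·39.30
→ Cₑ = (10.91·39.30 − 10.10·19.00) / 0.8100 = 292.4 mg/L.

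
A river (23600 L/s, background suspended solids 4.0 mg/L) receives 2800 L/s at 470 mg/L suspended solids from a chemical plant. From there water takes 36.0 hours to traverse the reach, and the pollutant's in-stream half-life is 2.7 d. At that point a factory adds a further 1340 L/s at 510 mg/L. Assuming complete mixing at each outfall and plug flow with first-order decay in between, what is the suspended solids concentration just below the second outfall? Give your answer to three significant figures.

59.2 mg/L

Mixed concentration C = ΣQC/ΣQ = (23600·4.000 + 2800·470.0) / 26400 = 1410000/26400 = 53.42 mg/L; combined flow 26400 L/s.
Half-life 2.7 d → k = ln 2 / 2.7 = 0.2567 d⁻¹.
Decay over the reach: 53.42·exp(−kt) = 53.42·0.6804 = 36.35 mg/L.
At the second outfall, C = (26400·36.35 + 1340·510.0) / (26400 + 1340) = 59.23 mg/L.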